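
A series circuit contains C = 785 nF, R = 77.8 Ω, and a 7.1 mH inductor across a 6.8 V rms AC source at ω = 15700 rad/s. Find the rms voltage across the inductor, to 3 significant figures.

9.08 V

X_L = ωL = 111 Ω
X_C = 1/(ωC) = 81.1 Ω
Net reactance X = X_L − X_C = 30.3 Ω
Z = 77.8 + j30.3 Ω
|Z| = √(77.8² + 30.3²) = 83.5 Ω
I = V/|Z| = 81.4 mA
V_L = I·|Z_L| = 0.0814 × 111 = 9.08 V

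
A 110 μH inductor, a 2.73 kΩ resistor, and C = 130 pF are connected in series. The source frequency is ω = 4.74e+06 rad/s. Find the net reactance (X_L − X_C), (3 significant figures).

X_L = ωL = 521 Ω
X_C = 1/(ωC) = 1620 Ω
X = 521 − 1620 = -1100 Ω

-1100 Ω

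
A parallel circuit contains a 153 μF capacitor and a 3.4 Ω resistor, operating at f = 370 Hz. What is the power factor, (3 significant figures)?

ω = 2πf = 2325 rad/s
X_C = 1/(ωC) = 2.81 Ω
Parallel: admittances add. Y = 1/R + jωC
Y = (0.294 + j0.356) S
|Y| = 0.462 S → |Z| = 1/|Y| = 2.17 Ω, ∠Z = −∠Y = -50.4°
cos φ = cos(-50.4°) = 0.637

0.637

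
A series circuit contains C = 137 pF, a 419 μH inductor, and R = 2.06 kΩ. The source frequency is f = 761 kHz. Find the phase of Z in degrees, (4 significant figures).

ω = 2πf = 4.782e+06 rad/s
X_L = ωL = 2003 Ω
X_C = 1/(ωC) = 1527 Ω
Net reactance X = X_L − X_C = 476.9 Ω
Z = 2060 + j476.9 Ω
|Z| = √(2060² + 476.9²) = 2114 Ω
∠Z = arctan(476.9/2060) = 13.03°

13.03°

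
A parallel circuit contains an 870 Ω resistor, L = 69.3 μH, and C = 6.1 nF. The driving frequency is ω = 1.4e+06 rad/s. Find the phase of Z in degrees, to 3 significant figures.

57.0°

X_L = ωL = 97.0 Ω
X_C = 1/(ωC) = 117 Ω
Parallel: admittances add. Y = 1/R + 1/(jωL) + jωC
Y = (0.00115 − j0.00177) S
|Y| = 0.00211 S → |Z| = 1/|Y| = 474 Ω, ∠Z = −∠Y = 57.0°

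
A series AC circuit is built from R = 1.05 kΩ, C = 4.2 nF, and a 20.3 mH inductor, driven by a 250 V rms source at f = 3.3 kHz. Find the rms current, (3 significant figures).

22.5 mA

ω = 2πf = 20730 rad/s
X_L = ωL = 421 Ω
X_C = 1/(ωC) = 11500 Ω
Net reactance X = X_L − X_C = -11100 Ω
Z = 1050 − j11100 Ω
|Z| = √(1050² + 11100²) = 11100 Ω
I = V/|Z| = 250/11100 = 22.5 mA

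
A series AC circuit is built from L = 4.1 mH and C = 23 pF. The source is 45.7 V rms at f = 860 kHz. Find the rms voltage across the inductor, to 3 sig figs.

71.8 V

ω = 2πf = 5.404e+06 rad/s
X_L = ωL = 22200 Ω
X_C = 1/(ωC) = 8050 Ω
Net reactance X = X_L − X_C = 14100 Ω
Z = j14100 Ω
|Z| = √(0² + 14100²) = 14100 Ω
I = V/|Z| = 3.24 mA
V_L = I·|Z_L| = 0.00324 × 22200 = 71.8 V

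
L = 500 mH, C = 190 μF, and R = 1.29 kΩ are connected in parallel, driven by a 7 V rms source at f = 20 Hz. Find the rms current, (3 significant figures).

ω = 2πf = 125.7 rad/s
X_L = ωL = 62.8 Ω
X_C = 1/(ωC) = 41.9 Ω
Parallel: admittances add. Y = 1/R + 1/(jωL) + jωC
Y = (0.000775 + j0.00796) S
|Y| = 0.00800 S → |Z| = 1/|Y| = 125 Ω, ∠Z = −∠Y = -84.4°
I = V/|Z| = 7/125 = 56.0 mA

56.0 mA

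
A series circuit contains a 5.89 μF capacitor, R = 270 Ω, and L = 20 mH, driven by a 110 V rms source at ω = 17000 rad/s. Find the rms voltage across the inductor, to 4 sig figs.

87.71 V

X_L = ωL = 340.0 Ω
X_C = 1/(ωC) = 9.987 Ω
Net reactance X = X_L − X_C = 330.0 Ω
Z = 270.0 + j330.0 Ω
|Z| = √(270.0² + 330.0²) = 426.4 Ω
I = V/|Z| = 258.0 mA
V_L = I·|Z_L| = 0.2580 × 340.0 = 87.71 V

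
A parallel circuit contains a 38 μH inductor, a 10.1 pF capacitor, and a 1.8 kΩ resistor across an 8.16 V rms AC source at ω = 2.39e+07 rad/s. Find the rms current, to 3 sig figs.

X_L = ωL = 908 Ω
X_C = 1/(ωC) = 4140 Ω
Parallel: admittances add. Y = 1/R + 1/(jωL) + jωC
Y = (0.000556 − j0.000860) S
|Y| = 0.00102 S → |Z| = 1/|Y| = 977 Ω, ∠Z = −∠Y = 57.1°
I = V/|Z| = 8.16/977 = 8.35 mA

8.35 mA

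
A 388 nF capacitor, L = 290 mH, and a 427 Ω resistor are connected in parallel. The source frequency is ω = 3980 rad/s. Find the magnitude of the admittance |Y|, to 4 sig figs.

2.438 mS

X_L = ωL = 1154 Ω
X_C = 1/(ωC) = 647.6 Ω
Parallel: admittances add. Y = 1/R + 1/(jωL) + jωC
Y = (0.002342 + j0.0006778) S
|Y| = 0.002438 S → |Z| = 1/|Y| = 410.2 Ω, ∠Z = −∠Y = -16.14°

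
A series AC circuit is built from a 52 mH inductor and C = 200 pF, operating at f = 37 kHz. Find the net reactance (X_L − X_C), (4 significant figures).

-9419 Ω

ω = 2πf = 232500 rad/s
X_L = ωL = 12090 Ω
X_C = 1/(ωC) = 21510 Ω
X = 12090 − 21510 = -9419 Ω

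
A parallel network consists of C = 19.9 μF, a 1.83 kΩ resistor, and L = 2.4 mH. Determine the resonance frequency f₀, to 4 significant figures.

ω₀ = 1/√(LC) = 1/√(0.0024 × 1.99e-05) = 4576 rad/s
f₀ = ω₀/(2π) = 728.3 Hz

728.3 Hz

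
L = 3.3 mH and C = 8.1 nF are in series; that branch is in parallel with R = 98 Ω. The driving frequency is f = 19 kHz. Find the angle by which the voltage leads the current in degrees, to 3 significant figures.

-8.70°

ω = 2πf = 119400 rad/s
X_L = ωL = 394 Ω
X_C = 1/(ωC) = 1030 Ω
Branch 1: Z₁ = R = 98.0 Ω
Branch 2 (series LC): Z₂ = j(X_L − X_C) = −j640 Ω
Parallel: Z = Z₁Z₂/(Z₁+Z₂), |Z| = 96.9 Ω, ∠Z = -8.70°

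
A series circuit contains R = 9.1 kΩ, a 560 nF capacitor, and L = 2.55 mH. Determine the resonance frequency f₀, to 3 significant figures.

ω₀ = 1/√(LC) = 1/√(0.00255 × 5.6e-07) = 26460 rad/s
f₀ = ω₀/(2π) = 4.21 kHz

4.21 kHz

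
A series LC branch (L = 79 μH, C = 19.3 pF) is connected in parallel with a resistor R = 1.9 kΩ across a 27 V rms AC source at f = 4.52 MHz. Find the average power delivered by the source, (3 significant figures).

ω = 2πf = 2.84e+07 rad/s
X_L = ωL = 2240 Ω
X_C = 1/(ωC) = 1820 Ω
Branch 1: Z₁ = R = 1900 Ω
Branch 2 (series LC): Z₂ = j(X_L − X_C) = j419 Ω
Parallel: Z = Z₁Z₂/(Z₁+Z₂), |Z| = 409 Ω, ∠Z = 77.6°
I = V/|Z| = 66.0 mA
P = VI cos φ = 27 × 0.0660 × cos(77.6°) = 384 mW

384 mW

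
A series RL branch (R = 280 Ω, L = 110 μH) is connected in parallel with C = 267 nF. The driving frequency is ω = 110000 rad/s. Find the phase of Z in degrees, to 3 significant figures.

X_L = ωL = 12.1 Ω
X_C = 1/(ωC) = 34.0 Ω
Branch 1 (R+jX_L): Z₁ = 280 + j12.1 Ω, |Z₁| = 280 Ω
Branch 2 (−jX_C): Z₂ = −j34.0 Ω
Parallel: Z = Z₁Z₂/(Z₁+Z₂), |Z| = 34.0 Ω, ∠Z = -83.0°

-83.0°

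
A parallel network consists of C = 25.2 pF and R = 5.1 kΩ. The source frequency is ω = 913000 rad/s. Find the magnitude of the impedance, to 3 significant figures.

X_C = 1/(ωC) = 43500 Ω
Parallel: admittances add. Y = 1/R + jωC
Y = (0.000196 + j2.3e-05) S
|Y| = 0.000197 S → |Z| = 1/|Y| = 5070 Ω, ∠Z = −∠Y = -6.69°

5070 Ω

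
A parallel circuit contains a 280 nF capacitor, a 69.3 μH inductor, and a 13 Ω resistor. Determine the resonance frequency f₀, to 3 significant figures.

36.1 kHz

ω₀ = 1/√(LC) = 1/√(6.93e-05 × 2.8e-07) = 227000 rad/s
f₀ = ω₀/(2π) = 36.1 kHz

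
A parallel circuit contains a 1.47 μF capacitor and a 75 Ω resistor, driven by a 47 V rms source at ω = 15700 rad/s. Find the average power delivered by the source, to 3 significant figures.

X_C = 1/(ωC) = 43.3 Ω
Parallel: admittances add. Y = 1/R + jωC
Y = (0.0133 + j0.0231) S
|Y| = 0.0267 S → |Z| = 1/|Y| = 37.5 Ω, ∠Z = −∠Y = -60.0°
I = V/|Z| = 1.25 A
P = VI cos φ = 47 × 1.25 × cos(-60.0°) = 29.5 W

29.5 W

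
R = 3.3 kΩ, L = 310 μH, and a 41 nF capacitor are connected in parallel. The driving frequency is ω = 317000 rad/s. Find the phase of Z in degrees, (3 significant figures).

-83.9°

X_L = ωL = 98.3 Ω
X_C = 1/(ωC) = 76.9 Ω
Parallel: admittances add. Y = 1/R + 1/(jωL) + jωC
Y = (0.000303 + j0.00282) S
|Y| = 0.00284 S → |Z| = 1/|Y| = 352 Ω, ∠Z = −∠Y = -83.9°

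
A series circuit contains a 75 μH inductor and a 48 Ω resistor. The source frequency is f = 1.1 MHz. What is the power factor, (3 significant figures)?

0.0922

ω = 2πf = 6.912e+06 rad/s
X_L = ωL = 518 Ω
Z = 48.0 + j518 Ω
|Z| = √(48.0² + 518²) = 521 Ω
∠Z = arctan(518/48.0) = 84.7°
cos φ = cos(84.7°) = 0.0922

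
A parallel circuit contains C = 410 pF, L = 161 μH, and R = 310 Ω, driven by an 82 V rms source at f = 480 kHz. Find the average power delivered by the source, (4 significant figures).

ω = 2πf = 3.016e+06 rad/s
X_L = ωL = 485.6 Ω
X_C = 1/(ωC) = 808.7 Ω
Parallel: admittances add. Y = 1/R + 1/(jωL) + jωC
Y = (0.003226 − j0.0008229) S
|Y| = 0.003329 S → |Z| = 1/|Y| = 300.4 Ω, ∠Z = −∠Y = 14.31°
I = V/|Z| = 273.0 mA
P = VI cos φ = 82 × 0.2730 × cos(14.31°) = 21.69 W

21.69 W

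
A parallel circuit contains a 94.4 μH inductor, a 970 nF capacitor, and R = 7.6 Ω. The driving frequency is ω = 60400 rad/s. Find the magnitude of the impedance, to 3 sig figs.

X_L = ωL = 5.70 Ω
X_C = 1/(ωC) = 17.1 Ω
Parallel: admittances add. Y = 1/R + 1/(jωL) + jωC
Y = (0.132 − j0.117) S
|Y| = 0.176 S → |Z| = 1/|Y| = 5.68 Ω, ∠Z = −∠Y = 41.6°

5.68 Ω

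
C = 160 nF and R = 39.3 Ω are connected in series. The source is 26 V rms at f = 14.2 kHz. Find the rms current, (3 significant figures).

ω = 2πf = 89220 rad/s
X_C = 1/(ωC) = 70.1 Ω
Z = 39.3 − j70.1 Ω
|Z| = √(39.3² + 70.1²) = 80.3 Ω
I = V/|Z| = 26/80.3 = 324 mA

324 mA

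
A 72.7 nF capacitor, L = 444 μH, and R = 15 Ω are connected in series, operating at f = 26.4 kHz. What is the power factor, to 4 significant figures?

ω = 2πf = 165900 rad/s
X_L = ωL = 73.65 Ω
X_C = 1/(ωC) = 82.92 Ω
Net reactance X = X_L − X_C = -9.275 Ω
Z = 15.00 − j9.275 Ω
|Z| = √(15.00² + 9.275²) = 17.64 Ω
∠Z = arctan(-9.275/15.00) = -31.73°
cos φ = cos(-31.73°) = 0.8505

0.8505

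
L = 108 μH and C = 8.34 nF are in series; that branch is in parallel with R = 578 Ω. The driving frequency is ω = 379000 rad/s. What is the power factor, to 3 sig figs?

X_L = ωL = 40.9 Ω
X_C = 1/(ωC) = 316 Ω
Branch 1: Z₁ = R = 578 Ω
Branch 2 (series LC): Z₂ = j(X_L − X_C) = −j275 Ω
Parallel: Z = Z₁Z₂/(Z₁+Z₂), |Z| = 249 Ω, ∠Z = -64.5°
cos φ = cos(-64.5°) = 0.430

0.430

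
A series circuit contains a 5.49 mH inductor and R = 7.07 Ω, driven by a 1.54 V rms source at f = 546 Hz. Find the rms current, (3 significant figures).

ω = 2πf = 3431 rad/s
X_L = ωL = 18.8 Ω
Z = 7.07 + j18.8 Ω
|Z| = √(7.07² + 18.8²) = 20.1 Ω
I = V/|Z| = 1.54/20.1 = 76.6 mA

76.6 mA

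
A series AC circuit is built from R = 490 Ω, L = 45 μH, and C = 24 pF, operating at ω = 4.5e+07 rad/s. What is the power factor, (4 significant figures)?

X_L = ωL = 2025 Ω
X_C = 1/(ωC) = 925.9 Ω
Net reactance X = X_L − X_C = 1099 Ω
Z = 490.0 + j1099 Ω
|Z| = √(490.0² + 1099²) = 1203 Ω
∠Z = arctan(1099/490.0) = 65.97°
cos φ = cos(65.97°) = 0.4072

0.4072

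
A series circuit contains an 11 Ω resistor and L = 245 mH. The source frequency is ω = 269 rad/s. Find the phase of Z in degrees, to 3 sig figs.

80.5°

X_L = ωL = 65.9 Ω
Z = 11.0 + j65.9 Ω
|Z| = √(11.0² + 65.9²) = 66.8 Ω
∠Z = arctan(65.9/11.0) = 80.5°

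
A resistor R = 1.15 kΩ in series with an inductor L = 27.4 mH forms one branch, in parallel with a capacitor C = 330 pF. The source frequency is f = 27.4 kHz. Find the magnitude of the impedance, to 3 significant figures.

ω = 2πf = 172200 rad/s
X_L = ωL = 4720 Ω
X_C = 1/(ωC) = 17600 Ω
Branch 1 (R+jX_L): Z₁ = 1150 + j4720 Ω, |Z₁| = 4860 Ω
Branch 2 (−jX_C): Z₂ = −j17600 Ω
Parallel: Z = Z₁Z₂/(Z₁+Z₂), |Z| = 6610 Ω, ∠Z = 71.2°

6610 Ω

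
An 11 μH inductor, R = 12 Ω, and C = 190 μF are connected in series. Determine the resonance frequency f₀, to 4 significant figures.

3.481 kHz

ω₀ = 1/√(LC) = 1/√(1.1e-05 × 0.00019) = 21870 rad/s
f₀ = ω₀/(2π) = 3.481 kHz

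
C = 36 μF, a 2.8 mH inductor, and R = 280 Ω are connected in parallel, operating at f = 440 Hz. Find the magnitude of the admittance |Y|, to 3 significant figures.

ω = 2πf = 2765 rad/s
X_L = ωL = 7.74 Ω
X_C = 1/(ωC) = 10.0 Ω
Parallel: admittances add. Y = 1/R + 1/(jωL) + jωC
Y = (0.00357 − j0.0297) S
|Y| = 0.0299 S → |Z| = 1/|Y| = 33.5 Ω, ∠Z = −∠Y = 83.1°

29.9 mS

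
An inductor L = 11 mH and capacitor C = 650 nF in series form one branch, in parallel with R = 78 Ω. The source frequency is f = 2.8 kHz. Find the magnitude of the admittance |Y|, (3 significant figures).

15.9 mS

ω = 2πf = 17590 rad/s
X_L = ωL = 194 Ω
X_C = 1/(ωC) = 87.4 Ω
Branch 1: Z₁ = R = 78.0 Ω
Branch 2 (series LC): Z₂ = j(X_L − X_C) = j106 Ω
Parallel: Z = Z₁Z₂/(Z₁+Z₂), |Z| = 62.8 Ω, ∠Z = 36.3°
|Y| = 1/|Z| = 15.9 mS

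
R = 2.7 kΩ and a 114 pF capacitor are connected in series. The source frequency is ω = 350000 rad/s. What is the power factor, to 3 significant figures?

0.107

X_C = 1/(ωC) = 25100 Ω
Z = 2700 − j25100 Ω
|Z| = √(2700² + 25100²) = 25200 Ω
∠Z = arctan(-25100/2700) = -83.9°
cos φ = cos(-83.9°) = 0.107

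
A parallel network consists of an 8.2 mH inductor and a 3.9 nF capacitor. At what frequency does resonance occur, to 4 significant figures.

28.14 kHz

ω₀ = 1/√(LC) = 1/√(0.0082 × 3.9e-09) = 176800 rad/s
f₀ = ω₀/(2π) = 28.14 kHz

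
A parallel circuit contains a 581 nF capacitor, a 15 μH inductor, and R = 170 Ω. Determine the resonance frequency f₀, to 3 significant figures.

53.9 kHz

ω₀ = 1/√(LC) = 1/√(1.5e-05 × 5.81e-07) = 338700 rad/s
f₀ = ω₀/(2π) = 53.9 kHz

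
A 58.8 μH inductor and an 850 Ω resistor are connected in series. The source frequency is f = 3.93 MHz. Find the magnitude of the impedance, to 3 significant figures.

ω = 2πf = 2.469e+07 rad/s
X_L = ωL = 1450 Ω
Z = 850 + j1450 Ω
|Z| = √(850² + 1450²) = 1680 Ω

1680 Ω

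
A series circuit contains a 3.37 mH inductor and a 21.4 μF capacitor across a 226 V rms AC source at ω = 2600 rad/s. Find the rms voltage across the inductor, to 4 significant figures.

X_L = ωL = 8.762 Ω
X_C = 1/(ωC) = 17.97 Ω
Net reactance X = X_L − X_C = -9.211 Ω
Z = − j9.211 Ω
|Z| = √(0² + 9.211²) = 9.211 Ω
I = V/|Z| = 24.54 A
V_L = I·|Z_L| = 24.54 × 8.762 = 215.0 V

215.0 V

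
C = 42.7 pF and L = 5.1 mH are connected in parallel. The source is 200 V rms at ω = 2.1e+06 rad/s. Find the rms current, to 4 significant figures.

740.1 μA

X_L = ωL = 10710 Ω
X_C = 1/(ωC) = 11150 Ω
Parallel: admittances add. Y = 1/(jωL) + jωC
Y = (0 − j3.701e-06) S
|Y| = 3.701e-06 S → |Z| = 1/|Y| = 270200 Ω, ∠Z = −∠Y = 90.00°
I = V/|Z| = 200/270200 = 740.1 μA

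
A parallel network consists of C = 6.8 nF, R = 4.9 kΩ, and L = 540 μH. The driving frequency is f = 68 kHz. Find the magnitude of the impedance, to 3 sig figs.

693 Ω

ω = 2πf = 427300 rad/s
X_L = ωL = 231 Ω
X_C = 1/(ωC) = 344 Ω
Parallel: admittances add. Y = 1/R + 1/(jωL) + jωC
Y = (0.000204 − j0.00143) S
|Y| = 0.00144 S → |Z| = 1/|Y| = 693 Ω, ∠Z = −∠Y = 81.9°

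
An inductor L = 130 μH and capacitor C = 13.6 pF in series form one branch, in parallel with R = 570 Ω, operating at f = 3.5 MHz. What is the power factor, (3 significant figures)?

0.648

ω = 2πf = 2.199e+07 rad/s
X_L = ωL = 2860 Ω
X_C = 1/(ωC) = 3340 Ω
Branch 1: Z₁ = R = 570 Ω
Branch 2 (series LC): Z₂ = j(X_L − X_C) = −j485 Ω
Parallel: Z = Z₁Z₂/(Z₁+Z₂), |Z| = 369 Ω, ∠Z = -49.6°
cos φ = cos(-49.6°) = 0.648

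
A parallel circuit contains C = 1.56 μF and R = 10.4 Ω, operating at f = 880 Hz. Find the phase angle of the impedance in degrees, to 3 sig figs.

-5.13°

ω = 2πf = 5529 rad/s
X_C = 1/(ωC) = 116 Ω
Parallel: admittances add. Y = 1/R + jωC
Y = (0.0962 + j0.00863) S
|Y| = 0.0965 S → |Z| = 1/|Y| = 10.4 Ω, ∠Z = −∠Y = -5.13°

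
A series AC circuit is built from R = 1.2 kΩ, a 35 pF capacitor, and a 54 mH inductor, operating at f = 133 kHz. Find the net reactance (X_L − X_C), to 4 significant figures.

10940 Ω

ω = 2πf = 835700 rad/s
X_L = ωL = 45130 Ω
X_C = 1/(ωC) = 34190 Ω
X = 45130 − 34190 = 10940 Ω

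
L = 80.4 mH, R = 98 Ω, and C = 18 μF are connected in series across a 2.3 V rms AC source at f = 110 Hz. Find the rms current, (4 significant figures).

ω = 2πf = 691.2 rad/s
X_L = ωL = 55.57 Ω
X_C = 1/(ωC) = 80.38 Ω
Net reactance X = X_L − X_C = -24.81 Ω
Z = 98.00 − j24.81 Ω
|Z| = √(98.00² + 24.81²) = 101.1 Ω
I = V/|Z| = 2.3/101.1 = 22.75 mA

22.75 mA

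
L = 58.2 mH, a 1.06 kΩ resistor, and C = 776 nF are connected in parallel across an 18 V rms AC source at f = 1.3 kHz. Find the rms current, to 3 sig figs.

78.1 mA

ω = 2πf = 8168 rad/s
X_L = ωL = 475 Ω
X_C = 1/(ωC) = 158 Ω
Parallel: admittances add. Y = 1/R + 1/(jωL) + jωC
Y = (0.000943 + j0.00423) S
|Y| = 0.00434 S → |Z| = 1/|Y| = 230 Ω, ∠Z = −∠Y = -77.4°
I = V/|Z| = 18/230 = 78.1 mA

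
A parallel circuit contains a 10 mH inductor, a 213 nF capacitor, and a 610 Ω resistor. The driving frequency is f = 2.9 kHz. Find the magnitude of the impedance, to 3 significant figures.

ω = 2πf = 18220 rad/s
X_L = ωL = 182 Ω
X_C = 1/(ωC) = 258 Ω
Parallel: admittances add. Y = 1/R + 1/(jωL) + jωC
Y = (0.00164 − j0.00161) S
|Y| = 0.00230 S → |Z| = 1/|Y| = 436 Ω, ∠Z = −∠Y = 44.4°

436 Ω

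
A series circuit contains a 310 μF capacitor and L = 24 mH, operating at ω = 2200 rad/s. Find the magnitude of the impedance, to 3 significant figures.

51.3 Ω

X_L = ωL = 52.8 Ω
X_C = 1/(ωC) = 1.47 Ω
Net reactance X = X_L − X_C = 51.3 Ω
Z = j51.3 Ω
|Z| = √(0² + 51.3²) = 51.3 Ω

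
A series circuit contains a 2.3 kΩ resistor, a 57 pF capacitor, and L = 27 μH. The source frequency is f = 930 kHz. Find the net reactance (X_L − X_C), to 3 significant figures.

-2840 Ω

ω = 2πf = 5.843e+06 rad/s
X_L = ωL = 158 Ω
X_C = 1/(ωC) = 3000 Ω
X = 158 − 3000 = -2840 Ω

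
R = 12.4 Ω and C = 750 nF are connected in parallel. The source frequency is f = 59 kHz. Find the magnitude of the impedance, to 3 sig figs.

3.45 Ω

ω = 2πf = 370700 rad/s
X_C = 1/(ωC) = 3.60 Ω
Parallel: admittances add. Y = 1/R + jωC
Y = (0.0806 + j0.278) S
|Y| = 0.289 S → |Z| = 1/|Y| = 3.45 Ω, ∠Z = −∠Y = -73.8°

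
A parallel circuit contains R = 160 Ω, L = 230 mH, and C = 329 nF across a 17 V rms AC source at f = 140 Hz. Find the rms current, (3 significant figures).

ω = 2πf = 879.6 rad/s
X_L = ωL = 202 Ω
X_C = 1/(ωC) = 3460 Ω
Parallel: admittances add. Y = 1/R + 1/(jωL) + jωC
Y = (0.00625 − j0.00465) S
|Y| = 0.00779 S → |Z| = 1/|Y| = 128 Ω, ∠Z = −∠Y = 36.7°
I = V/|Z| = 17/128 = 132 mA

132 mA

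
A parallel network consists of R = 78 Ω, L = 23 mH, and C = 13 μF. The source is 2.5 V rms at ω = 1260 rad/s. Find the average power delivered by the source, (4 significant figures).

X_L = ωL = 28.98 Ω
X_C = 1/(ωC) = 61.05 Ω
Parallel: admittances add. Y = 1/R + 1/(jωL) + jωC
Y = (0.01282 − j0.01813) S
|Y| = 0.02220 S → |Z| = 1/|Y| = 45.04 Ω, ∠Z = −∠Y = 54.73°
I = V/|Z| = 55.51 mA
P = VI cos φ = 2.5 × 0.05551 × cos(54.73°) = 80.13 mW

80.13 mW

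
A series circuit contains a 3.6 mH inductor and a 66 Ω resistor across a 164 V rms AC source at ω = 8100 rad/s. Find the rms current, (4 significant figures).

2.273 A

X_L = ωL = 29.16 Ω
Z = 66.00 + j29.16 Ω
|Z| = √(66.00² + 29.16²) = 72.15 Ω
I = V/|Z| = 164/72.15 = 2.273 A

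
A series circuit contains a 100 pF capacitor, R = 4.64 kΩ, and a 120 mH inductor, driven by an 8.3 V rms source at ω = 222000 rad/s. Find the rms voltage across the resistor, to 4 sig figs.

X_L = ωL = 26640 Ω
X_C = 1/(ωC) = 45050 Ω
Net reactance X = X_L − X_C = -18410 Ω
Z = 4640 − j18410 Ω
|Z| = √(4640² + 18410²) = 18980 Ω
I = V/|Z| = 437.3 μA
V_R = I·|Z_R| = 0.0004373 × 4640 = 2.029 V

2.029 V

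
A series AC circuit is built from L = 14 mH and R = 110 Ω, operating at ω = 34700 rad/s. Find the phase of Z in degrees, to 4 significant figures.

77.24°

X_L = ωL = 485.8 Ω
Z = 110.0 + j485.8 Ω
|Z| = √(110.0² + 485.8²) = 498.1 Ω
∠Z = arctan(485.8/110.0) = 77.24°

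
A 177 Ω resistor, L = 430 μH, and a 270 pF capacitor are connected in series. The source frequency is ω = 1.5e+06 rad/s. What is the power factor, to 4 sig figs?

X_L = ωL = 645.0 Ω
X_C = 1/(ωC) = 2469 Ω
Net reactance X = X_L − X_C = -1824 Ω
Z = 177.0 − j1824 Ω
|Z| = √(177.0² + 1824²) = 1833 Ω
∠Z = arctan(-1824/177.0) = -84.46°
cos φ = cos(-84.46°) = 0.09658

0.09658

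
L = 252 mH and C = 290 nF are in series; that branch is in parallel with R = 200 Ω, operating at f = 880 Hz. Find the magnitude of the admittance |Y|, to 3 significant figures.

5.17 mS

ω = 2πf = 5529 rad/s
X_L = ωL = 1390 Ω
X_C = 1/(ωC) = 624 Ω
Branch 1: Z₁ = R = 200 Ω
Branch 2 (series LC): Z₂ = j(X_L − X_C) = j770 Ω
Parallel: Z = Z₁Z₂/(Z₁+Z₂), |Z| = 194 Ω, ∠Z = 14.6°
|Y| = 1/|Z| = 5.17 mS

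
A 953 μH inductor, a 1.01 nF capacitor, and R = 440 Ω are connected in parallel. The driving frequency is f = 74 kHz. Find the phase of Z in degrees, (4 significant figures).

ω = 2πf = 465000 rad/s
X_L = ωL = 443.1 Ω
X_C = 1/(ωC) = 2129 Ω
Parallel: admittances add. Y = 1/R + 1/(jωL) + jωC
Y = (0.002273 − j0.001787) S
|Y| = 0.002891 S → |Z| = 1/|Y| = 345.9 Ω, ∠Z = −∠Y = 38.18°

38.18°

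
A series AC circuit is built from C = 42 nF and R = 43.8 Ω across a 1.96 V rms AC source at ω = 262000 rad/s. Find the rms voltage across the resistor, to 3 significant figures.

X_C = 1/(ωC) = 90.9 Ω
Z = 43.8 − j90.9 Ω
|Z| = √(43.8² + 90.9²) = 101 Ω
I = V/|Z| = 19.4 mA
V_R = I·|Z_R| = 0.0194 × 43.8 = 0.851 V

0.851 V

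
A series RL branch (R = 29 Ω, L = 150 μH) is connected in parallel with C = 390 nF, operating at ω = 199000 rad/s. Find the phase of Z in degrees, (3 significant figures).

-74.5°

X_L = ωL = 29.8 Ω
X_C = 1/(ωC) = 12.9 Ω
Branch 1 (R+jX_L): Z₁ = 29.0 + j29.8 Ω, |Z₁| = 41.6 Ω
Branch 2 (−jX_C): Z₂ = −j12.9 Ω
Parallel: Z = Z₁Z₂/(Z₁+Z₂), |Z| = 16.0 Ω, ∠Z = -74.5°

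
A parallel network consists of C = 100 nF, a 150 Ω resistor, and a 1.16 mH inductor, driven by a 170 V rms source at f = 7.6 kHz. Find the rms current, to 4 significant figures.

ω = 2πf = 47750 rad/s
X_L = ωL = 55.39 Ω
X_C = 1/(ωC) = 209.4 Ω
Parallel: admittances add. Y = 1/R + 1/(jωL) + jωC
Y = (0.006667 − j0.01328) S
|Y| = 0.01486 S → |Z| = 1/|Y| = 67.31 Ω, ∠Z = −∠Y = 63.34°
I = V/|Z| = 170/67.31 = 2.526 A

2.526 A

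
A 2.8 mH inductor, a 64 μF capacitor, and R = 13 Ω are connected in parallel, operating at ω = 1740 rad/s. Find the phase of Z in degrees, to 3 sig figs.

X_L = ωL = 4.87 Ω
X_C = 1/(ωC) = 8.98 Ω
Parallel: admittances add. Y = 1/R + 1/(jωL) + jωC
Y = (0.0769 − j0.0939) S
|Y| = 0.121 S → |Z| = 1/|Y| = 8.24 Ω, ∠Z = −∠Y = 50.7°

50.7°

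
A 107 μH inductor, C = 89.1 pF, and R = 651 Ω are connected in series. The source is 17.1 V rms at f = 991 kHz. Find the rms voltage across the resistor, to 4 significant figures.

ω = 2πf = 6.227e+06 rad/s
X_L = ωL = 666.3 Ω
X_C = 1/(ωC) = 1802 Ω
Net reactance X = X_L − X_C = -1136 Ω
Z = 651.0 − j1136 Ω
|Z| = √(651.0² + 1136²) = 1310 Ω
I = V/|Z| = 13.06 mA
V_R = I·|Z_R| = 0.01306 × 651.0 = 8.501 V

8.501 V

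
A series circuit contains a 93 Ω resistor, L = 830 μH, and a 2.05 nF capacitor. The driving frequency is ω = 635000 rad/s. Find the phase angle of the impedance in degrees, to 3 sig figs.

-68.9°

X_L = ωL = 527 Ω
X_C = 1/(ωC) = 768 Ω
Net reactance X = X_L − X_C = -241 Ω
Z = 93.0 − j241 Ω
|Z| = √(93.0² + 241²) = 258 Ω
∠Z = arctan(-241/93.0) = -68.9°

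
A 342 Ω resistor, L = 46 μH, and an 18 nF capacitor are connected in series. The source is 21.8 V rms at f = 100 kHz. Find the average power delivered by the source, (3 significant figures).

ω = 2πf = 628300 rad/s
X_L = ωL = 28.9 Ω
X_C = 1/(ωC) = 88.4 Ω
Net reactance X = X_L − X_C = -59.5 Ω
Z = 342 − j59.5 Ω
|Z| = √(342² + 59.5²) = 347 Ω
∠Z = arctan(-59.5/342) = -9.87°
I = V/|Z| = 62.8 mA
P = VI cos φ = 21.8 × 0.0628 × cos(-9.87°) = 1.35 W

1.35 W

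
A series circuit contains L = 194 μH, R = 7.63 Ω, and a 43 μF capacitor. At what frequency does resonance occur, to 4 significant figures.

1.743 kHz

ω₀ = 1/√(LC) = 1/√(0.000194 × 4.3e-05) = 10950 rad/s
f₀ = ω₀/(2π) = 1.743 kHz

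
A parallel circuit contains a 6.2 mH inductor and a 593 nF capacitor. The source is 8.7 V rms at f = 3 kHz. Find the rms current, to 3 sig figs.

ω = 2πf = 18850 rad/s
X_L = ωL = 117 Ω
X_C = 1/(ωC) = 89.5 Ω
Parallel: admittances add. Y = 1/(jωL) + jωC
Y = (0 + j0.00262) S
|Y| = 0.00262 S → |Z| = 1/|Y| = 382 Ω, ∠Z = −∠Y = -90.0°
I = V/|Z| = 8.7/382 = 22.8 mA

22.8 mA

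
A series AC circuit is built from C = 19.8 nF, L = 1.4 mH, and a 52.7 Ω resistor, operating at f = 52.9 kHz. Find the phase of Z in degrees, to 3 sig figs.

80.5°

ω = 2πf = 332400 rad/s
X_L = ωL = 465 Ω
X_C = 1/(ωC) = 152 Ω
Net reactance X = X_L − X_C = 313 Ω
Z = 52.7 + j313 Ω
|Z| = √(52.7² + 313²) = 318 Ω
∠Z = arctan(313/52.7) = 80.5°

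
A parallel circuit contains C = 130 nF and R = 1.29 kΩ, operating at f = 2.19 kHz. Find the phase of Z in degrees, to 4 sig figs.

ω = 2πf = 13760 rad/s
X_C = 1/(ωC) = 559.0 Ω
Parallel: admittances add. Y = 1/R + jωC
Y = (0.0007752 + j0.001789) S
|Y| = 0.001950 S → |Z| = 1/|Y| = 512.9 Ω, ∠Z = −∠Y = -66.57°

-66.57°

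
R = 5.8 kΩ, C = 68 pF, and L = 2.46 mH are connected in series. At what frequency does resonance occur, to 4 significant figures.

389.1 kHz

ω₀ = 1/√(LC) = 1/√(0.00246 × 6.8e-11) = 2.445e+06 rad/s
f₀ = ω₀/(2π) = 389.1 kHz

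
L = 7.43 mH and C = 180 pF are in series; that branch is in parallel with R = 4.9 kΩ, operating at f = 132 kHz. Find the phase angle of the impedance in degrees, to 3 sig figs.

-83.8°

ω = 2πf = 829400 rad/s
X_L = ωL = 6160 Ω
X_C = 1/(ωC) = 6700 Ω
Branch 1: Z₁ = R = 4900 Ω
Branch 2 (series LC): Z₂ = j(X_L − X_C) = −j536 Ω
Parallel: Z = Z₁Z₂/(Z₁+Z₂), |Z| = 533 Ω, ∠Z = -83.8°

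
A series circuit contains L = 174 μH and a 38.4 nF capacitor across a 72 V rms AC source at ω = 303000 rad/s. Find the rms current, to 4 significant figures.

2.167 A

X_L = ωL = 52.72 Ω
X_C = 1/(ωC) = 85.95 Ω
Net reactance X = X_L − X_C = -33.22 Ω
Z = − j33.22 Ω
|Z| = √(0² + 33.22²) = 33.22 Ω
I = V/|Z| = 72/33.22 = 2.167 A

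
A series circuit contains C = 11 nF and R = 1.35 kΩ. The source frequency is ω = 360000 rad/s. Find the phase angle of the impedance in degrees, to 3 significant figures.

-10.6°

X_C = 1/(ωC) = 253 Ω
Z = 1350 − j253 Ω
|Z| = √(1350² + 253²) = 1370 Ω
∠Z = arctan(-253/1350) = -10.6°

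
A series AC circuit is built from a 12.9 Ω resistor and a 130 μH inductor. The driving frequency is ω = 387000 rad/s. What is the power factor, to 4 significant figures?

0.2484

X_L = ωL = 50.31 Ω
Z = 12.90 + j50.31 Ω
|Z| = √(12.90² + 50.31²) = 51.94 Ω
∠Z = arctan(50.31/12.90) = 75.62°
cos φ = cos(75.62°) = 0.2484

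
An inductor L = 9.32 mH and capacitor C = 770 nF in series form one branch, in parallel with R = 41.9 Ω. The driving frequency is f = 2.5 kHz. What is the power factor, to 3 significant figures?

0.836

ω = 2πf = 15710 rad/s
X_L = ωL = 146 Ω
X_C = 1/(ωC) = 82.7 Ω
Branch 1: Z₁ = R = 41.9 Ω
Branch 2 (series LC): Z₂ = j(X_L − X_C) = j63.7 Ω
Parallel: Z = Z₁Z₂/(Z₁+Z₂), |Z| = 35.0 Ω, ∠Z = 33.3°
cos φ = cos(33.3°) = 0.836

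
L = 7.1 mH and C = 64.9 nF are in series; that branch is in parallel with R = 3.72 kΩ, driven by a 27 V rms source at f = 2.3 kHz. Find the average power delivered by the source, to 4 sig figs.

ω = 2πf = 14450 rad/s
X_L = ωL = 102.6 Ω
X_C = 1/(ωC) = 1066 Ω
Branch 1: Z₁ = R = 3720 Ω
Branch 2 (series LC): Z₂ = j(X_L − X_C) = −j963.6 Ω
Parallel: Z = Z₁Z₂/(Z₁+Z₂), |Z| = 932.8 Ω, ∠Z = -75.48°
I = V/|Z| = 28.94 mA
P = VI cos φ = 27 × 0.02894 × cos(-75.48°) = 196.0 mW

196.0 mW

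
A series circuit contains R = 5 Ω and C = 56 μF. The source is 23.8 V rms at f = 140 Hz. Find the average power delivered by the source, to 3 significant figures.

6.48 W

ω = 2πf = 879.6 rad/s
X_C = 1/(ωC) = 20.3 Ω
Z = 5.00 − j20.3 Ω
|Z| = √(5.00² + 20.3²) = 20.9 Ω
∠Z = arctan(-20.3/5.00) = -76.2°
I = V/|Z| = 1.14 A
P = VI cos φ = 23.8 × 1.14 × cos(-76.2°) = 6.48 W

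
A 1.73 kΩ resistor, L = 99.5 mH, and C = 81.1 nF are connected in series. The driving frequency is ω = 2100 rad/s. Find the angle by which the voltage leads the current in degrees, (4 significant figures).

X_L = ωL = 209.0 Ω
X_C = 1/(ωC) = 5872 Ω
Net reactance X = X_L − X_C = -5663 Ω
Z = 1730 − j5663 Ω
|Z| = √(1730² + 5663²) = 5921 Ω
∠Z = arctan(-5663/1730) = -73.01°

-73.01°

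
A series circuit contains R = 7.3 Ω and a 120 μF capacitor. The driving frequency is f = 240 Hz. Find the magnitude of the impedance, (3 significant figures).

9.16 Ω

ω = 2πf = 1508 rad/s
X_C = 1/(ωC) = 5.53 Ω
Z = 7.30 − j5.53 Ω
|Z| = √(7.30² + 5.53²) = 9.16 Ω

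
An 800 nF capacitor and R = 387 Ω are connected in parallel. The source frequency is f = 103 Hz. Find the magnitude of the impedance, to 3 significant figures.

ω = 2πf = 647.2 rad/s
X_C = 1/(ωC) = 1930 Ω
Parallel: admittances add. Y = 1/R + jωC
Y = (0.00258 + j0.000518) S
|Y| = 0.00264 S → |Z| = 1/|Y| = 379 Ω, ∠Z = −∠Y = -11.3°

379 Ω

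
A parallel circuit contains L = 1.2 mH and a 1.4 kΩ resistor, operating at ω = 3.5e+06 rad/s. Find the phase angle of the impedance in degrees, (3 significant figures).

X_L = ωL = 4200 Ω
Parallel: admittances add. Y = 1/R + 1/(jωL)
Y = (0.000714 − j0.000238) S
|Y| = 0.000753 S → |Z| = 1/|Y| = 1330 Ω, ∠Z = −∠Y = 18.4°

18.4°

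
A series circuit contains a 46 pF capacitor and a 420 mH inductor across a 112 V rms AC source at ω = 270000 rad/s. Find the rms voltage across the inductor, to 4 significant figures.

386.2 V

X_L = ωL = 113400 Ω
X_C = 1/(ωC) = 80520 Ω
Net reactance X = X_L − X_C = 32880 Ω
Z = j32880 Ω
|Z| = √(0² + 32880²) = 32880 Ω
I = V/|Z| = 3.406 mA
V_L = I·|Z_L| = 0.003406 × 113400 = 386.2 V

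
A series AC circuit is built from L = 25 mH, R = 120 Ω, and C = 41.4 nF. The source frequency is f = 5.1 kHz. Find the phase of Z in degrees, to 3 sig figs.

ω = 2πf = 32040 rad/s
X_L = ωL = 801 Ω
X_C = 1/(ωC) = 754 Ω
Net reactance X = X_L − X_C = 47.3 Ω
Z = 120 + j47.3 Ω
|Z| = √(120² + 47.3²) = 129 Ω
∠Z = arctan(47.3/120) = 21.5°

21.5°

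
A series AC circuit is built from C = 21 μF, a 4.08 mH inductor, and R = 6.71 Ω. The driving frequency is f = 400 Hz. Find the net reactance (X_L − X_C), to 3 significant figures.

-8.69 Ω

ω = 2πf = 2513 rad/s
X_L = ωL = 10.3 Ω
X_C = 1/(ωC) = 18.9 Ω
X = 10.3 − 18.9 = -8.69 Ω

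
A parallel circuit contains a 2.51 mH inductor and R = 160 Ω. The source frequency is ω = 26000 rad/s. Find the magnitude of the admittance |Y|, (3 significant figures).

16.5 mS

X_L = ωL = 65.3 Ω
Parallel: admittances add. Y = 1/R + 1/(jωL)
Y = (0.00625 − j0.0153) S
|Y| = 0.0165 S → |Z| = 1/|Y| = 60.4 Ω, ∠Z = −∠Y = 67.8°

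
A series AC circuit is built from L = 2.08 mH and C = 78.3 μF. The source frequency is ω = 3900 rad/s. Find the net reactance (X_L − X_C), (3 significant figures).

X_L = ωL = 8.11 Ω
X_C = 1/(ωC) = 3.27 Ω
X = 8.11 − 3.27 = 4.84 Ω

4.84 Ω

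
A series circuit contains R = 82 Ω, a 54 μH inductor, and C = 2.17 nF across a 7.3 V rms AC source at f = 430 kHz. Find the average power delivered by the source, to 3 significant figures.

596 mW

ω = 2πf = 2.702e+06 rad/s
X_L = ωL = 146 Ω
X_C = 1/(ωC) = 171 Ω
Net reactance X = X_L − X_C = -24.7 Ω
Z = 82.0 − j24.7 Ω
|Z| = √(82.0² + 24.7²) = 85.6 Ω
∠Z = arctan(-24.7/82.0) = -16.7°
I = V/|Z| = 85.2 mA
P = VI cos φ = 7.3 × 0.0852 × cos(-16.7°) = 596 mW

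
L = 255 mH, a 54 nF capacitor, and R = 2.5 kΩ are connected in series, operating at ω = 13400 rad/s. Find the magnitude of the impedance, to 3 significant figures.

3220 Ω

X_L = ωL = 3420 Ω
X_C = 1/(ωC) = 1380 Ω
Net reactance X = X_L − X_C = 2040 Ω
Z = 2500 + j2040 Ω
|Z| = √(2500² + 2040²) = 3220 Ω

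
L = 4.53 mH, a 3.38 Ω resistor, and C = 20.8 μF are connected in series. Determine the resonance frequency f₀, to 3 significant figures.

ω₀ = 1/√(LC) = 1/√(0.00453 × 2.08e-05) = 3258 rad/s
f₀ = ω₀/(2π) = 518 Hz

518 Hz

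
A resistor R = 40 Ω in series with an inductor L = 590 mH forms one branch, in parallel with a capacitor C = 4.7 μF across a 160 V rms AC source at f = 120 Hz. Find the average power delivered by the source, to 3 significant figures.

5.13 W

ω = 2πf = 754.0 rad/s
X_L = ωL = 445 Ω
X_C = 1/(ωC) = 282 Ω
Branch 1 (R+jX_L): Z₁ = 40.0 + j445 Ω, |Z₁| = 447 Ω
Branch 2 (−jX_C): Z₂ = −j282 Ω
Parallel: Z = Z₁Z₂/(Z₁+Z₂), |Z| = 752 Ω, ∠Z = -81.3°
I = V/|Z| = 213 mA
P = VI cos φ = 160 × 0.213 × cos(-81.3°) = 5.13 W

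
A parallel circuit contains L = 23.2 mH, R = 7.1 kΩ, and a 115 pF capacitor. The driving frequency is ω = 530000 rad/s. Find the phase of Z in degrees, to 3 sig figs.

8.23°

X_L = ωL = 12300 Ω
X_C = 1/(ωC) = 16400 Ω
Parallel: admittances add. Y = 1/R + 1/(jωL) + jωC
Y = (0.000141 − j2.04e-05) S
|Y| = 0.000142 S → |Z| = 1/|Y| = 7030 Ω, ∠Z = −∠Y = 8.23°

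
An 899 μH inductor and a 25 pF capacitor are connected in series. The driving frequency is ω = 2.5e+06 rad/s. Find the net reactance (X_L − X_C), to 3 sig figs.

-13800 Ω

X_L = ωL = 2250 Ω
X_C = 1/(ωC) = 16000 Ω
X = 2250 − 16000 = -13800 Ω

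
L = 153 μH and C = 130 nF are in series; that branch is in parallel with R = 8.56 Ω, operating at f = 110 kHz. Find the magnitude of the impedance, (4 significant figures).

ω = 2πf = 691200 rad/s
X_L = ωL = 105.7 Ω
X_C = 1/(ωC) = 11.13 Ω
Branch 1: Z₁ = R = 8.560 Ω
Branch 2 (series LC): Z₂ = j(X_L − X_C) = j94.62 Ω
Parallel: Z = Z₁Z₂/(Z₁+Z₂), |Z| = 8.525 Ω, ∠Z = 5.170°

8.525 Ω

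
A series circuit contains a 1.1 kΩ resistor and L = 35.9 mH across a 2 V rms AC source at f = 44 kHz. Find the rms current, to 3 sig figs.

200 μA

ω = 2πf = 276500 rad/s
X_L = ωL = 9920 Ω
Z = 1100 + j9920 Ω
|Z| = √(1100² + 9920²) = 9990 Ω
I = V/|Z| = 2/9990 = 200 μA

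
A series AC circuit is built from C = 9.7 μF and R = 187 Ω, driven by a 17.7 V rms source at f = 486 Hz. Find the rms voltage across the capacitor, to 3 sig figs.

3.14 V

ω = 2πf = 3054 rad/s
X_C = 1/(ωC) = 33.8 Ω
Z = 187 − j33.8 Ω
|Z| = √(187² + 33.8²) = 190 Ω
I = V/|Z| = 93.1 mA
V_C = I·|Z_C| = 0.0931 × 33.8 = 3.14 V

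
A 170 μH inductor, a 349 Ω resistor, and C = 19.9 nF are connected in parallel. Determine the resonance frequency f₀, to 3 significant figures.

ω₀ = 1/√(LC) = 1/√(0.00017 × 1.99e-08) = 543700 rad/s
f₀ = ω₀/(2π) = 86.5 kHz

86.5 kHz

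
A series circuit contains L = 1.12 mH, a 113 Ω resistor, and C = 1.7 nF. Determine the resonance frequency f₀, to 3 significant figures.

115 kHz

ω₀ = 1/√(LC) = 1/√(0.00112 × 1.7e-09) = 724700 rad/s
f₀ = ω₀/(2π) = 115 kHz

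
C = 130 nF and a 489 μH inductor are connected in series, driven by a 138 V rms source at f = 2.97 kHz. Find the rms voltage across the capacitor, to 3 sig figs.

ω = 2πf = 18660 rad/s
X_L = ωL = 9.13 Ω
X_C = 1/(ωC) = 412 Ω
Net reactance X = X_L − X_C = -403 Ω
Z = − j403 Ω
|Z| = √(0² + 403²) = 403 Ω
I = V/|Z| = 342 mA
V_C = I·|Z_C| = 0.342 × 412 = 141 V

141 V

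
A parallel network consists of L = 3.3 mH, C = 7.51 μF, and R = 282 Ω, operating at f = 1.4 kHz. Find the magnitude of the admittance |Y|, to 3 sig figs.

ω = 2πf = 8796 rad/s
X_L = ωL = 29.0 Ω
X_C = 1/(ωC) = 15.1 Ω
Parallel: admittances add. Y = 1/R + 1/(jωL) + jωC
Y = (0.00355 + j0.0316) S
|Y| = 0.0318 S → |Z| = 1/|Y| = 31.4 Ω, ∠Z = −∠Y = -83.6°

31.8 mS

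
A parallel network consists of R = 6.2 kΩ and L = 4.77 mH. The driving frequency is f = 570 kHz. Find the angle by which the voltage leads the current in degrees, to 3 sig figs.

19.9°

ω = 2πf = 3.581e+06 rad/s
X_L = ωL = 17100 Ω
Parallel: admittances add. Y = 1/R + 1/(jωL)
Y = (0.000161 − j5.85e-05) S
|Y| = 0.000172 S → |Z| = 1/|Y| = 5830 Ω, ∠Z = −∠Y = 19.9°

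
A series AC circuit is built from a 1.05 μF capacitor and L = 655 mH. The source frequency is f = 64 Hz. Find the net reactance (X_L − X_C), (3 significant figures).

ω = 2πf = 402.1 rad/s
X_L = ωL = 263 Ω
X_C = 1/(ωC) = 2370 Ω
X = 263 − 2370 = -2100 Ω

-2100 Ω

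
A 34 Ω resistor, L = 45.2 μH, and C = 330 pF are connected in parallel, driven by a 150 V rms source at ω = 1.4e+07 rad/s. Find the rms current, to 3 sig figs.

X_L = ωL = 633 Ω
X_C = 1/(ωC) = 216 Ω
Parallel: admittances add. Y = 1/R + 1/(jωL) + jωC
Y = (0.0294 + j0.00304) S
|Y| = 0.0296 S → |Z| = 1/|Y| = 33.8 Ω, ∠Z = −∠Y = -5.90°
I = V/|Z| = 150/33.8 = 4.44 A

4.44 A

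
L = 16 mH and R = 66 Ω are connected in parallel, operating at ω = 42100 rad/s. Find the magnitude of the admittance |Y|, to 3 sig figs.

X_L = ωL = 674 Ω
Parallel: admittances add. Y = 1/R + 1/(jωL)
Y = (0.0152 − j0.00148) S
|Y| = 0.0152 S → |Z| = 1/|Y| = 65.7 Ω, ∠Z = −∠Y = 5.60°

15.2 mS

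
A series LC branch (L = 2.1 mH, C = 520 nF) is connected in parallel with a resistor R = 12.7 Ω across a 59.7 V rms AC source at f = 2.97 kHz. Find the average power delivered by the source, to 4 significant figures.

280.6 W

ω = 2πf = 18660 rad/s
X_L = ωL = 39.19 Ω
X_C = 1/(ωC) = 103.1 Ω
Branch 1: Z₁ = R = 12.70 Ω
Branch 2 (series LC): Z₂ = j(X_L − X_C) = −j63.86 Ω
Parallel: Z = Z₁Z₂/(Z₁+Z₂), |Z| = 12.46 Ω, ∠Z = -11.25°
I = V/|Z| = 4.793 A
P = VI cos φ = 59.7 × 4.793 × cos(-11.25°) = 280.6 W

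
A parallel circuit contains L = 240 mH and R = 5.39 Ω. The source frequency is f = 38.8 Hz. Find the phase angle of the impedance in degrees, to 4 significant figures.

5.263°

ω = 2πf = 243.8 rad/s
X_L = ωL = 58.51 Ω
Parallel: admittances add. Y = 1/R + 1/(jωL)
Y = (0.1855 − j0.01709) S
|Y| = 0.1863 S → |Z| = 1/|Y| = 5.367 Ω, ∠Z = −∠Y = 5.263°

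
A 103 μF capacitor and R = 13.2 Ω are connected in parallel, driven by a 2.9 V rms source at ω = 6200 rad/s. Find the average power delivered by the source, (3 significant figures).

637 mW

X_C = 1/(ωC) = 1.57 Ω
Parallel: admittances add. Y = 1/R + jωC
Y = (0.0758 + j0.639) S
|Y| = 0.643 S → |Z| = 1/|Y| = 1.56 Ω, ∠Z = −∠Y = -83.2°
I = V/|Z| = 1.86 A
P = VI cos φ = 2.9 × 1.86 × cos(-83.2°) = 637 mW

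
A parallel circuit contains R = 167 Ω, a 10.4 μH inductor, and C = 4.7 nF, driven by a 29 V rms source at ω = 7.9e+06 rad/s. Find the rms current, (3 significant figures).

X_L = ωL = 82.2 Ω
X_C = 1/(ωC) = 26.9 Ω
Parallel: admittances add. Y = 1/R + 1/(jωL) + jωC
Y = (0.00599 + j0.0250) S
|Y| = 0.0257 S → |Z| = 1/|Y| = 39.0 Ω, ∠Z = −∠Y = -76.5°
I = V/|Z| = 29/39.0 = 744 mA

744 mA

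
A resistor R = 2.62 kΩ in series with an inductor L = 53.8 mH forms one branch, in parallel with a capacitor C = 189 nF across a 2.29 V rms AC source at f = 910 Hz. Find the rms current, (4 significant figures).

ω = 2πf = 5718 rad/s
X_L = ωL = 307.6 Ω
X_C = 1/(ωC) = 925.4 Ω
Branch 1 (R+jX_L): Z₁ = 2620 + j307.6 Ω, |Z₁| = 2638 Ω
Branch 2 (−jX_C): Z₂ = −j925.4 Ω
Parallel: Z = Z₁Z₂/(Z₁+Z₂), |Z| = 906.9 Ω, ∠Z = -70.04°
I = V/|Z| = 2.29/906.9 = 2.525 mA

2.525 mA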